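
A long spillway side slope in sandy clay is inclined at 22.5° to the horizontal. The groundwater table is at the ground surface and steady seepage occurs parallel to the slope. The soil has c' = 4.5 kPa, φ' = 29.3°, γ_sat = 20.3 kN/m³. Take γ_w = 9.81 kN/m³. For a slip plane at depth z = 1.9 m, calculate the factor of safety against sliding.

With seepage parallel to the slope and the water table at the surface, the effective normal stress on the slip plane uses the buoyant unit weight γ' = γ_sat − γ_w while the driving shear stress uses γ_sat:
FS = [c' + γ' z cos²β tanφ'] / [γ_sat z sinβ cosβ]
γ' = 20.3 − 9.81 = 10.49 kN/m³
Numerator = 4.5 + 10.49·1.9·cos²22.5°·tan29.3° = 4.5 + 10.49·1.9·0.8536·0.5612 = 14.047 kPa
Denominator = 20.3·1.9·sin22.5°·cos22.5° = 20.3·1.9·0.3827·0.9239 = 13.637 kPa
FS = 14.047 / 13.637 = 1.030

FS = 1.03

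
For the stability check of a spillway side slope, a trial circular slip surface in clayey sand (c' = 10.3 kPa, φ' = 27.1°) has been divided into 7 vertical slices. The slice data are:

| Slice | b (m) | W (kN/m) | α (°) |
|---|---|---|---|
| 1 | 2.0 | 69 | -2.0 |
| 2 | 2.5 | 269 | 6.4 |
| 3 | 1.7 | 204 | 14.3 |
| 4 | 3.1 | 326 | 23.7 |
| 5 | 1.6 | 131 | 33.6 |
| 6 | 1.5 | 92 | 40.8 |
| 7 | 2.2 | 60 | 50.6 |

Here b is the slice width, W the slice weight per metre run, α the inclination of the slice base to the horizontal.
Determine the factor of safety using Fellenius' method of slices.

Ordinary method of slices: FS = Σ[c'·Δl_i + (W_i cosα_i)·tanφ'] / Σ W_i sinα_i, with Δl_i = b_i / cosα_i.
Slice 1: Δl = 2.0/cos(-2.0°) = 2.001 m; N'_1 = 69·cos(-2.0°) = 69.0; c'Δl = 20.61; W sinα = -2.4
Slice 2: Δl = 2.5/cos6.4° = 2.516 m; N'_2 = 269·cos6.4° = 267.3; c'Δl = 25.91; W sinα = 30.0
Slice 3: Δl = 1.7/cos14.3° = 1.754 m; N'_3 = 204·cos14.3° = 197.7; c'Δl = 18.07; W sinα = 50.4
Slice 4: Δl = 3.1/cos23.7° = 3.386 m; N'_4 = 326·cos23.7° = 298.5; c'Δl = 34.87; W sinα = 131.0
Slice 5: Δl = 1.6/cos33.6° = 1.921 m; N'_5 = 131·cos33.6° = 109.1; c'Δl = 19.79; W sinα = 72.5
Slice 6: Δl = 1.5/cos40.8° = 1.982 m; N'_6 = 92·cos40.8° = 69.6; c'Δl = 20.41; W sinα = 60.1
Slice 7: Δl = 2.2/cos50.6° = 3.466 m; N'_7 = 60·cos50.6° = 38.1; c'Δl = 35.70; W sinα = 46.4
Σc'Δl = 175.4 kN/m; ΣN' = 1049.3 kN/m; ΣW sinα = 388.0 kN/m
Resisting = 175.4 + 1049.3·tan27.1° = 175.4 + 537.0 = 712.3 kN/m
FS = 712.3 / 388.0 = 1.836

FS = 1.84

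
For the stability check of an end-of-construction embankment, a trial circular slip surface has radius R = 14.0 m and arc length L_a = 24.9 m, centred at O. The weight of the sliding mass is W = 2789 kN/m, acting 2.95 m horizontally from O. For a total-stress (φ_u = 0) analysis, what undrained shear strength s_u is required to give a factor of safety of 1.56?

FS = s_u·L_a·R / (W·d), so s_u = FS·W·d / (L_a·R).
s_u = 1.56·2789·2.95 / (24.90·14.0) = 12835.0 / 348.60 = 36.82 kPa

s_u = 36.8 kPa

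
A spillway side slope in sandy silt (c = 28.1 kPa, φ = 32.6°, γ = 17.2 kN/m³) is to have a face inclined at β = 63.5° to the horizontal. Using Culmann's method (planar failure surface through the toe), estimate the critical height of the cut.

H_c = 34.71 m

Culmann's analysis gives the critical failure plane at α_cr = (β + φ)/2 = (63.5 + 32.6)/2 = 48.0°, and the critical height
H_c = (4c/γ) · sinβ cosφ / [1 − cos(β − φ)]
    = (4·28.1/17.2) · sin63.5°·cos32.6° / [1 − cos(30.9°)]
    = 6.535 · 0.8949·0.8425 / [1 − 0.8581]
    = 6.535 · 0.7539 / 0.1419
    = 34.71 m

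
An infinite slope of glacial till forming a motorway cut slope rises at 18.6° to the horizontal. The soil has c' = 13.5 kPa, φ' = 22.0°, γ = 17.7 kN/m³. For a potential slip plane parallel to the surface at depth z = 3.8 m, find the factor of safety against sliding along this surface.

FS = 1.86

For an infinite slope with a slip plane parallel to the surface (no pore pressure): FS = [c' + γz cos²β tanφ'] / [γz sinβ cosβ].
γz = 17.7·3.8 = 67.26 kN/m²
Numerator = 13.5 + 67.26·cos²18.6°·tan22.0° = 13.5 + 67.26·0.8983·0.4040 = 37.910 kPa
Denominator = 67.26·sin18.6°·cos18.6° = 67.26·0.3190·0.9478 = 20.333 kPa
FS = 37.910 / 20.333 = 1.864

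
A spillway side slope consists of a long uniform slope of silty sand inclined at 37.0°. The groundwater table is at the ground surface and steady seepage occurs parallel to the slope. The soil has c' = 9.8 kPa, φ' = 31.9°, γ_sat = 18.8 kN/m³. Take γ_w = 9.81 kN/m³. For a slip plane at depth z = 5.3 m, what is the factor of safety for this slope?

FS = 0.60

With seepage parallel to the slope and the water table at the surface, the effective normal stress on the slip plane uses the buoyant unit weight γ' = γ_sat − γ_w while the driving shear stress uses γ_sat:
FS = [c' + γ' z cos²β tanφ'] / [γ_sat z sinβ cosβ]
γ' = 18.8 − 9.81 = 8.99 kN/m³
Numerator = 9.8 + 8.99·5.3·cos²37.0°·tan31.9° = 9.8 + 8.99·5.3·0.6378·0.6224 = 28.716 kPa
Denominator = 18.8·5.3·sin37.0°·cos37.0° = 18.8·5.3·0.6018·0.7986 = 47.890 kPa
FS = 28.716 / 47.890 = 0.600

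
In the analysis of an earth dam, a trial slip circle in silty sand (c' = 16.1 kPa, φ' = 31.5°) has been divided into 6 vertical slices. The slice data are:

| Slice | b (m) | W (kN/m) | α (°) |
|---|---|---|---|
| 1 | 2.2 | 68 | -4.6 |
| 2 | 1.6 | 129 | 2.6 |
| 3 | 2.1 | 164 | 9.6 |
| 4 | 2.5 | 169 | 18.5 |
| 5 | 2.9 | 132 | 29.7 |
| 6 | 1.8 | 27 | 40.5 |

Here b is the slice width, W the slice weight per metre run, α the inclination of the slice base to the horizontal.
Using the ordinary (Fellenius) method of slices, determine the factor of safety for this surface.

FS = 3.84

Ordinary method of slices: FS = Σ[c'·Δl_i + (W_i cosα_i)·tanφ'] / Σ W_i sinα_i, with Δl_i = b_i / cosα_i.
Slice 1: Δl = 2.2/cos(-4.6°) = 2.207 m; N'_1 = 68·cos(-4.6°) = 67.8; c'Δl = 35.53; W sinα = -5.5
Slice 2: Δl = 1.6/cos2.6° = 1.602 m; N'_2 = 129·cos2.6° = 128.9; c'Δl = 25.79; W sinα = 5.9
Slice 3: Δl = 2.1/cos9.6° = 2.130 m; N'_3 = 164·cos9.6° = 161.7; c'Δl = 34.29; W sinα = 27.4
Slice 4: Δl = 2.5/cos18.5° = 2.636 m; N'_4 = 169·cos18.5° = 160.3; c'Δl = 42.44; W sinα = 53.6
Slice 5: Δl = 2.9/cos29.7° = 3.339 m; N'_5 = 132·cos29.7° = 114.7; c'Δl = 53.75; W sinα = 65.4
Slice 6: Δl = 1.8/cos40.5° = 2.367 m; N'_6 = 27·cos40.5° = 20.5; c'Δl = 38.11; W sinα = 17.5
Σc'Δl = 229.9 kN/m; ΣN' = 653.8 kN/m; ΣW sinα = 164.3 kN/m
Resisting = 229.9 + 653.8·tan31.5° = 229.9 + 400.7 = 630.6 kN/m
FS = 630.6 / 164.3 = 3.838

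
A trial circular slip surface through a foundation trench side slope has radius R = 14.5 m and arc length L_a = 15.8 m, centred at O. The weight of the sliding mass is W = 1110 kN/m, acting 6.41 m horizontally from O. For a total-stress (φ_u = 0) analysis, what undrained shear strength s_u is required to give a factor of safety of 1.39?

s_u = 43.2 kPa

FS = s_u·L_a·R / (W·d), so s_u = FS·W·d / (L_a·R).
s_u = 1.39·1110·6.41 / (15.80·14.5) = 9890.0 / 229.10 = 43.17 kPa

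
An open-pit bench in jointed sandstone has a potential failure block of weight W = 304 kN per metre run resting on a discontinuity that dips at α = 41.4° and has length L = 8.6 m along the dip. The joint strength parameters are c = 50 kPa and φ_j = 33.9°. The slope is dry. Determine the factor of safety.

Resolving the block weight along and normal to the plane and applying the Mohr–Coulomb strength on the joint:
N' = W cosα = 304·cos41.4° = 228.0 kN/m
Driving force T = W sinα = 304·sin41.4° = 201.0 kN/m
Resisting force R = c·L + N'·tanφ_j = 50·8.6 + 228.0·tan33.9° = 430.0 + 153.2 = 583.2 kN/m
FS = R / T = 583.2 / 201.0 = 2.901

FS = 2.90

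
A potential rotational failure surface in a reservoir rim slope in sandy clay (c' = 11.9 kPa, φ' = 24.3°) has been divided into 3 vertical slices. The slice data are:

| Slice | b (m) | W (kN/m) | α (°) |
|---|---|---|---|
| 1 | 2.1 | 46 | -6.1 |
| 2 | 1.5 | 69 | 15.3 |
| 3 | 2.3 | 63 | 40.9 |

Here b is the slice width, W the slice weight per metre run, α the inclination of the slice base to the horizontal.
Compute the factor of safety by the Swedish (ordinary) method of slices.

Ordinary method of slices: FS = Σ[c'·Δl_i + (W_i cosα_i)·tanφ'] / Σ W_i sinα_i, with Δl_i = b_i / cosα_i.
Slice 1: Δl = 2.1/cos(-6.1°) = 2.112 m; N'_1 = 46·cos(-6.1°) = 45.7; c'Δl = 25.13; W sinα = -4.9
Slice 2: Δl = 1.5/cos15.3° = 1.555 m; N'_2 = 69·cos15.3° = 66.6; c'Δl = 18.51; W sinα = 18.2
Slice 3: Δl = 2.3/cos40.9° = 3.043 m; N'_3 = 63·cos40.9° = 47.6; c'Δl = 36.21; W sinα = 41.2
Σc'Δl = 79.8 kN/m; ΣN' = 159.9 kN/m; ΣW sinα = 54.6 kN/m
Resisting = 79.8 + 159.9·tan24.3° = 79.8 + 72.2 = 152.1 kN/m
FS = 152.1 / 54.6 = 2.786

FS = 2.79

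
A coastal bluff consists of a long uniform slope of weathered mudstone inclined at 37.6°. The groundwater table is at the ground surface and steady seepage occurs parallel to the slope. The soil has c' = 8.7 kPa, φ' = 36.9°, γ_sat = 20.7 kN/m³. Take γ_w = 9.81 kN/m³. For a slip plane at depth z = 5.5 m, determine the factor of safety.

FS = 0.67

With seepage parallel to the slope and the water table at the surface, the effective normal stress on the slip plane uses the buoyant unit weight γ' = γ_sat − γ_w while the driving shear stress uses γ_sat:
FS = [c' + γ' z cos²β tanφ'] / [γ_sat z sinβ cosβ]
γ' = 20.7 − 9.81 = 10.89 kN/m³
Numerator = 8.7 + 10.89·5.5·cos²37.6°·tan36.9° = 8.7 + 10.89·5.5·0.6277·0.7508 = 36.929 kPa
Denominator = 20.7·5.5·sin37.6°·cos37.6° = 20.7·5.5·0.6101·0.7923 = 55.036 kPa
FS = 36.929 / 55.036 = 0.671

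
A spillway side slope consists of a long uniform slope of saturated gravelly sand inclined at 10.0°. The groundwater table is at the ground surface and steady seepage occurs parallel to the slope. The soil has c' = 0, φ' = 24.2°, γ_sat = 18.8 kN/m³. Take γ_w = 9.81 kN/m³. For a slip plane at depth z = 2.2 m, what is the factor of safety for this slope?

With seepage parallel to the slope and the water table at the surface, the effective normal stress on the slip plane uses the buoyant unit weight γ' = γ_sat − γ_w while the driving shear stress uses γ_sat:
FS = [c' + γ' z cos²β tanφ'] / [γ_sat z sinβ cosβ]
(For c' = 0 this reduces to FS = (γ'/γ_sat)·tanφ'/tanβ.)
γ' = 18.8 − 9.81 = 8.99 kN/m³
Numerator = 0.0 + 8.99·2.2·cos²10.0°·tan24.2° = 0.0 + 8.99·2.2·0.9698·0.4494 = 8.621 kPa
Denominator = 18.8·2.2·sin10.0°·cos10.0° = 18.8·2.2·0.1736·0.9848 = 7.073 kPa
FS = 8.621 / 7.073 = 1.219

FS = 1.22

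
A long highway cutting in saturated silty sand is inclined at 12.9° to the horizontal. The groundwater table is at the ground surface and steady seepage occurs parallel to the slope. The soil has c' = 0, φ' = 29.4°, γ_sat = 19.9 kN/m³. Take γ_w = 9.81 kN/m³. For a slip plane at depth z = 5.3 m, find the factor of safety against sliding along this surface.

With seepage parallel to the slope and the water table at the surface, the effective normal stress on the slip plane uses the buoyant unit weight γ' = γ_sat − γ_w while the driving shear stress uses γ_sat:
FS = [c' + γ' z cos²β tanφ'] / [γ_sat z sinβ cosβ]
(For c' = 0 this reduces to FS = (γ'/γ_sat)·tanφ'/tanβ.)
γ' = 19.9 − 9.81 = 10.09 kN/m³
Numerator = 0.0 + 10.09·5.3·cos²12.9°·tan29.4° = 0.0 + 10.09·5.3·0.9502·0.5635 = 28.631 kPa
Denominator = 19.9·5.3·sin12.9°·cos12.9° = 19.9·5.3·0.2233·0.9748 = 22.952 kPa
FS = 28.631 / 22.952 = 1.247

FS = 1.25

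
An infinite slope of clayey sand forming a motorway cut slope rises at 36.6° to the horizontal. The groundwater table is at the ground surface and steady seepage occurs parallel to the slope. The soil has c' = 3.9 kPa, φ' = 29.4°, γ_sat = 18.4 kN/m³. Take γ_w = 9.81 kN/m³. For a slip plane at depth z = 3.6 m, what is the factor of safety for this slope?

With seepage parallel to the slope and the water table at the surface, the effective normal stress on the slip plane uses the buoyant unit weight γ' = γ_sat − γ_w while the driving shear stress uses γ_sat:
FS = [c' + γ' z cos²β tanφ'] / [γ_sat z sinβ cosβ]
γ' = 18.4 − 9.81 = 8.59 kN/m³
Numerator = 3.9 + 8.59·3.6·cos²36.6°·tan29.4° = 3.9 + 8.59·3.6·0.6445·0.5635 = 15.131 kPa
Denominator = 18.4·3.6·sin36.6°·cos36.6° = 18.4·3.6·0.5962·0.8028 = 31.706 kPa
FS = 15.131 / 31.706 = 0.477

FS = 0.48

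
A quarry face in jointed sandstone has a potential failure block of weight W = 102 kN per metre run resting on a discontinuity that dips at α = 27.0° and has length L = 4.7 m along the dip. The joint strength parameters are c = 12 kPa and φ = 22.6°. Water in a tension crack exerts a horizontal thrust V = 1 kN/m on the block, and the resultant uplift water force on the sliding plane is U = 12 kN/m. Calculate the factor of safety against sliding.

FS = 1.89

Resolving the block weight along and normal to the plane and applying the Mohr–Coulomb strength on the joint:
N' = W cosα − U − V sinα = 102·cos27.0° − 12 − 1·sin27.0° = 78.4 kN/m
Driving force T = W sinα + V cosα = 102·sin27.0° + 1·cos27.0° = 47.2 kN/m
Resisting force R = c·L + N'·tanφ = 12·4.7 + 78.4·tan22.6° = 56.4 + 32.6 = 89.0 kN/m
FS = R / T = 89.0 / 47.2 = 1.887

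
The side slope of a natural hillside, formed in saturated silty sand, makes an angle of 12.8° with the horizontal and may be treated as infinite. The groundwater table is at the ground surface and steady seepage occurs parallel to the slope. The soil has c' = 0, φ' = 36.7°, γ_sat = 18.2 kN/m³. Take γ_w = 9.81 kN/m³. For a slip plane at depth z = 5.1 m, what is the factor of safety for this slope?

FS = 1.51

With seepage parallel to the slope and the water table at the surface, the effective normal stress on the slip plane uses the buoyant unit weight γ' = γ_sat − γ_w while the driving shear stress uses γ_sat:
FS = [c' + γ' z cos²β tanφ'] / [γ_sat z sinβ cosβ]
(For c' = 0 this reduces to FS = (γ'/γ_sat)·tanφ'/tanβ.)
γ' = 18.2 − 9.81 = 8.39 kN/m³
Numerator = 0.0 + 8.39·5.1·cos²12.8°·tan36.7° = 0.0 + 8.39·5.1·0.9509·0.7454 = 30.328 kPa
Denominator = 18.2·5.1·sin12.8°·cos12.8° = 18.2·5.1·0.2215·0.9751 = 20.053 kPa
FS = 30.328 / 20.053 = 1.512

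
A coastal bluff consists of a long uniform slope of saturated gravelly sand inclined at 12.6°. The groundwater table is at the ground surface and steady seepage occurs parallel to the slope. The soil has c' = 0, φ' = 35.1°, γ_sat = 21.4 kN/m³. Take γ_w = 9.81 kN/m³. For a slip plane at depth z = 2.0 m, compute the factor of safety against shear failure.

With seepage parallel to the slope and the water table at the surface, the effective normal stress on the slip plane uses the buoyant unit weight γ' = γ_sat − γ_w while the driving shear stress uses γ_sat:
FS = [c' + γ' z cos²β tanφ'] / [γ_sat z sinβ cosβ]
(For c' = 0 this reduces to FS = (γ'/γ_sat)·tanφ'/tanβ.)
γ' = 21.4 − 9.81 = 11.59 kN/m³
Numerator = 0.0 + 11.59·2.0·cos²12.6°·tan35.1° = 0.0 + 11.59·2.0·0.9524·0.7028 = 15.516 kPa
Denominator = 21.4·2.0·sin12.6°·cos12.6° = 21.4·2.0·0.2181·0.9759 = 9.112 kPa
FS = 15.516 / 9.112 = 1.703

FS = 1.70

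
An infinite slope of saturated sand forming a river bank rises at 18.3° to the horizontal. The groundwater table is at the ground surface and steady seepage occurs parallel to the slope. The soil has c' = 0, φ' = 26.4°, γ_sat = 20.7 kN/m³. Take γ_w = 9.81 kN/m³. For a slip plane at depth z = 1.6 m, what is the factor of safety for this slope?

With seepage parallel to the slope and the water table at the surface, the effective normal stress on the slip plane uses the buoyant unit weight γ' = γ_sat − γ_w while the driving shear stress uses γ_sat:
FS = [c' + γ' z cos²β tanφ'] / [γ_sat z sinβ cosβ]
(For c' = 0 this reduces to FS = (γ'/γ_sat)·tanφ'/tanβ.)
γ' = 20.7 − 9.81 = 10.89 kN/m³
Numerator = 0.0 + 10.89·1.6·cos²18.3°·tan26.4° = 0.0 + 10.89·1.6·0.9014·0.4964 = 7.797 kPa
Denominator = 20.7·1.6·sin18.3°·cos18.3° = 20.7·1.6·0.3140·0.9494 = 9.873 kPa
FS = 7.797 / 9.873 = 0.790

FS = 0.79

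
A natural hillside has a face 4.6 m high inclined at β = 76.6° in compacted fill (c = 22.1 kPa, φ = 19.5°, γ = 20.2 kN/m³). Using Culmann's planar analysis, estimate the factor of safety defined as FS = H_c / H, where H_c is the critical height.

FS = 1.91

H_c = (4c/γ) · sinβ cosφ / [1 − cos(β − φ)]
    = (4·22.1/20.2) · sin76.6°·cos19.5° / [1 − cos57.1°]
    = 4.376 · 0.9170 / 0.4568 = 8.78 m
FS = H_c / H = 8.78 / 4.6 = 1.910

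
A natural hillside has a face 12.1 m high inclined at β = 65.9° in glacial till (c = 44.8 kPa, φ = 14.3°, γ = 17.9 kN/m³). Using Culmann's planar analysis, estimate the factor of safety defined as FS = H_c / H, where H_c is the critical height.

H_c = (4c/γ) · sinβ cosφ / [1 − cos(β − φ)]
    = (4·44.8/17.9) · sin65.9°·cos14.3° / [1 − cos51.6°]
    = 10.011 · 0.8846 / 0.3789 = 23.37 m
FS = H_c / H = 23.37 / 12.1 = 1.932

FS = 1.93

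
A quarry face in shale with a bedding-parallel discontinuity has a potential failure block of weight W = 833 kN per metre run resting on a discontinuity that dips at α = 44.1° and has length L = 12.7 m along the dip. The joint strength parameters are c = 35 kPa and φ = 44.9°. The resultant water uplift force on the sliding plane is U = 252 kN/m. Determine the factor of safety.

FS = 1.36

Resolving the block weight along and normal to the plane and applying the Mohr–Coulomb strength on the joint:
N' = W cosα − U = 833·cos44.1° − 252 = 346.2 kN/m
Driving force T = W sinα = 833·sin44.1° = 579.7 kN/m
Resisting force R = c·L + N'·tanφ = 35·12.7 + 346.2·tan44.9° = 444.5 + 345.0 = 789.5 kN/m
FS = R / T = 789.5 / 579.7 = 1.362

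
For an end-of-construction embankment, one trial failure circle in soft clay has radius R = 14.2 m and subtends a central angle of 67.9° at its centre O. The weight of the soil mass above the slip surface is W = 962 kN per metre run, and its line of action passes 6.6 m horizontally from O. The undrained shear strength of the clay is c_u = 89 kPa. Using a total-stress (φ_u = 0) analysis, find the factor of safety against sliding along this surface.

FS = 3.35

Taking moments about the centre O, the resisting moment is provided by the undrained shear strength acting along the arc:
Arc length L_a = R·θ = 14.2·(67.9°·π/180) = 14.2·1.1851 = 16.83 m
M_R = c_u·L_a·R = 89·16.83·14.2 = 21267.4 kN·m/m
M_D = W·d = 962·6.6 = 6349.2 kN·m/m
FS = M_R / M_D = 21267.4 / 6349.2 = 3.350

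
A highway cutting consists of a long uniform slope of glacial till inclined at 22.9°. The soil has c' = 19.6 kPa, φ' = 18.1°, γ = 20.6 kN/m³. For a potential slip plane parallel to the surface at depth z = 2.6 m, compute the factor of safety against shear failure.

For an infinite slope with a slip plane parallel to the surface (no pore pressure): FS = [c' + γz cos²β tanφ'] / [γz sinβ cosβ].
γz = 20.6·2.6 = 53.56 kN/m²
Numerator = 19.6 + 53.56·cos²22.9°·tan18.1° = 19.6 + 53.56·0.8486·0.3269 = 34.455 kPa
Denominator = 53.56·sin22.9°·cos22.9° = 53.56·0.3891·0.9212 = 19.199 kPa
FS = 34.455 / 19.199 = 1.795

FS = 1.79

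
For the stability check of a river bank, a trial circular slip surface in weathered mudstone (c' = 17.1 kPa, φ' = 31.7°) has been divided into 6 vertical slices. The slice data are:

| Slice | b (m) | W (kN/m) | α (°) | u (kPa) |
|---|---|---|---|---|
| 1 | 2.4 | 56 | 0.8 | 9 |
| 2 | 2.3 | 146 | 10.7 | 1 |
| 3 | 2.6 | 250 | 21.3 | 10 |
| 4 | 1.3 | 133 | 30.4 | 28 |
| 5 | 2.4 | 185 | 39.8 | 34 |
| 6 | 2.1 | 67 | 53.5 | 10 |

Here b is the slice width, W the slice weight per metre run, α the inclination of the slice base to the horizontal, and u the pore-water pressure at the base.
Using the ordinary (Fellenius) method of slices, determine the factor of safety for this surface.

FS = 1.60

Ordinary method of slices: FS = Σ[c'·Δl_i + (W_i cosα_i − u_i·Δl_i)·tanφ'] / Σ W_i sinα_i, with Δl_i = b_i / cosα_i.
Slice 1: Δl = 2.4/cos0.8° = 2.400 m; N'_1 = 56·cos0.8° − 9·2.400 = 34.4; c'Δl = 41.04; W sinα = 0.8
Slice 2: Δl = 2.3/cos10.7° = 2.341 m; N'_2 = 146·cos10.7° − 1·2.341 = 141.1; c'Δl = 40.03; W sinα = 27.1
Slice 3: Δl = 2.6/cos21.3° = 2.791 m; N'_3 = 250·cos21.3° − 10·2.791 = 205.0; c'Δl = 47.72; W sinα = 90.8
Slice 4: Δl = 1.3/cos30.4° = 1.507 m; N'_4 = 133·cos30.4° − 28·1.507 = 72.5; c'Δl = 25.77; W sinα = 67.3
Slice 5: Δl = 2.4/cos39.8° = 3.124 m; N'_5 = 185·cos39.8° − 34·3.124 = 35.9; c'Δl = 53.42; W sinα = 118.4
Slice 6: Δl = 2.1/cos53.5° = 3.530 m; N'_6 = 67·cos53.5° − 10·3.530 = 4.5; c'Δl = 60.37; W sinα = 53.9
Σc'Δl = 268.4 kN/m; ΣN' = 493.5 kN/m; ΣW sinα = 358.3 kN/m
Resisting = 268.4 + 493.5·tan31.7° = 268.4 + 304.8 = 573.2 kN/m
FS = 573.2 / 358.3 = 1.600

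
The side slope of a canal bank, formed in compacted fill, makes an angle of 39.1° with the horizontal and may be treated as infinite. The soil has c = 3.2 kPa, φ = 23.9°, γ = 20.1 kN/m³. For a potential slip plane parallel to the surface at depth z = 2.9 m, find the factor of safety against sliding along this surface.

FS = 0.66

For an infinite slope with a slip plane parallel to the surface (no pore pressure): FS = [c + γz cos²β tanφ] / [γz sinβ cosβ].
γz = 20.1·2.9 = 58.29 kN/m²
Numerator = 3.2 + 58.29·cos²39.1°·tan23.9° = 3.2 + 58.29·0.6022·0.4431 = 18.756 kPa
Denominator = 58.29·sin39.1°·cos39.1° = 58.29·0.6307·0.7760 = 28.529 kPa
FS = 18.756 / 28.529 = 0.657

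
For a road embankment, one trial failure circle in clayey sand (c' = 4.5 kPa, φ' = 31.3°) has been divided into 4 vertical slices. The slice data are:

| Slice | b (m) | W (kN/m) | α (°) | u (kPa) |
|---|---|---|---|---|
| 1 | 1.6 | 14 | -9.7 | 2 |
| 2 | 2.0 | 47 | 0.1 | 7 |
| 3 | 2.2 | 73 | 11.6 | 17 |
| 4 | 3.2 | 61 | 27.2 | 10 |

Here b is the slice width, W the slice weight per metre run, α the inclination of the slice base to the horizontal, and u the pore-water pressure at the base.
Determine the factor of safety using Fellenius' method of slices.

Ordinary method of slices: FS = Σ[c'·Δl_i + (W_i cosα_i − u_i·Δl_i)·tanφ'] / Σ W_i sinα_i, with Δl_i = b_i / cosα_i.
Slice 1: Δl = 1.6/cos(-9.7°) = 1.623 m; N'_1 = 14·cos(-9.7°) − 2·1.623 = 10.6; c'Δl = 7.30; W sinα = -2.4
Slice 2: Δl = 2.0/cos0.1° = 2.000 m; N'_2 = 47·cos0.1° − 7·2.000 = 33.0; c'Δl = 9.00; W sinα = 0.1
Slice 3: Δl = 2.2/cos11.6° = 2.246 m; N'_3 = 73·cos11.6° − 17·2.246 = 33.3; c'Δl = 10.11; W sinα = 14.7
Slice 4: Δl = 3.2/cos27.2° = 3.598 m; N'_4 = 61·cos27.2° − 10·3.598 = 18.3; c'Δl = 16.19; W sinα = 27.9
Σc'Δl = 42.6 kN/m; ΣN' = 95.2 kN/m; ΣW sinα = 40.3 kN/m
Resisting = 42.6 + 95.2·tan31.3° = 42.6 + 57.9 = 100.5 kN/m
FS = 100.5 / 40.3 = 2.494

FS = 2.49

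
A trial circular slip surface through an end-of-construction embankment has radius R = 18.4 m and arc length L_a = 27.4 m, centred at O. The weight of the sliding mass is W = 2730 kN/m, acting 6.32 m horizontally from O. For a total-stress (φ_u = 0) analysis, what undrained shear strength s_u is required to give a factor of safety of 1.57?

FS = s_u·L_a·R / (W·d), so s_u = FS·W·d / (L_a·R).
s_u = 1.57·2730·6.32 / (27.40·18.4) = 27088.2 / 504.16 = 53.73 kPa

s_u = 53.7 kPa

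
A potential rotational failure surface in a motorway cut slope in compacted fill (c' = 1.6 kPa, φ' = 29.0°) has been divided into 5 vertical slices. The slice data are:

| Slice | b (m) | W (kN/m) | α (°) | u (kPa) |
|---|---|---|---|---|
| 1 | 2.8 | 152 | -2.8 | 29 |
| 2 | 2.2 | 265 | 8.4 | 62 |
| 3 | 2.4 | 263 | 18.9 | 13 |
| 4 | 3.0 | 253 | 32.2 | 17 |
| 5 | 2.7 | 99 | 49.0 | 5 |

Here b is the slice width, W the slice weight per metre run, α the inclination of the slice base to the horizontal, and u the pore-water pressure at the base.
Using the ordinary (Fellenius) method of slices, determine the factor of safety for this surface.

FS = 1.11

Ordinary method of slices: FS = Σ[c'·Δl_i + (W_i cosα_i − u_i·Δl_i)·tanφ'] / Σ W_i sinα_i, with Δl_i = b_i / cosα_i.
Slice 1: Δl = 2.8/cos(-2.8°) = 2.803 m; N'_1 = 152·cos(-2.8°) − 29·2.803 = 70.5; c'Δl = 4.49; W sinα = -7.4
Slice 2: Δl = 2.2/cos8.4° = 2.224 m; N'_2 = 265·cos8.4° − 62·2.224 = 124.3; c'Δl = 3.56; W sinα = 38.7
Slice 3: Δl = 2.4/cos18.9° = 2.537 m; N'_3 = 263·cos18.9° − 13·2.537 = 215.8; c'Δl = 4.06; W sinα = 85.2
Slice 4: Δl = 3.0/cos32.2° = 3.545 m; N'_4 = 253·cos32.2° − 17·3.545 = 153.8; c'Δl = 5.67; W sinα = 134.8
Slice 5: Δl = 2.7/cos49.0° = 4.115 m; N'_5 = 99·cos49.0° − 5·4.115 = 44.4; c'Δl = 6.58; W sinα = 74.7
Σc'Δl = 24.4 kN/m; ΣN' = 608.8 kN/m; ΣW sinα = 326.0 kN/m
Resisting = 24.4 + 608.8·tan29.0° = 24.4 + 337.5 = 361.8 kN/m
FS = 361.8 / 326.0 = 1.110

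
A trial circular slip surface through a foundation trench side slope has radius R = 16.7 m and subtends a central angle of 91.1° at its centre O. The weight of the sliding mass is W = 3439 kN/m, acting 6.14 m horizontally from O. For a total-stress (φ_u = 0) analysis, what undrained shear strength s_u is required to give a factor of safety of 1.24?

s_u = 59.0 kPa

FS = s_u·L_a·R / (W·d), so s_u = FS·W·d / (L_a·R).
Arc length L_a = R·θ = 16.7·(91.1°·π/180) = 16.7·1.5900 = 26.55 m
s_u = 1.24·3439·6.14 / (26.55·16.7) = 26183.2 / 443.43 = 59.05 kPa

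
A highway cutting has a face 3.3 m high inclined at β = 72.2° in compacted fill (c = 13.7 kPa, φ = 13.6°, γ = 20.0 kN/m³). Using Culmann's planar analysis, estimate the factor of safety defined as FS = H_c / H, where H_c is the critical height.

H_c = (4c/γ) · sinβ cosφ / [1 − cos(β − φ)]
    = (4·13.7/20.0) · sin72.2°·cos13.6° / [1 − cos58.6°]
    = 2.740 · 0.9254 / 0.4790 = 5.29 m
FS = H_c / H = 5.29 / 3.3 = 1.604

FS = 1.60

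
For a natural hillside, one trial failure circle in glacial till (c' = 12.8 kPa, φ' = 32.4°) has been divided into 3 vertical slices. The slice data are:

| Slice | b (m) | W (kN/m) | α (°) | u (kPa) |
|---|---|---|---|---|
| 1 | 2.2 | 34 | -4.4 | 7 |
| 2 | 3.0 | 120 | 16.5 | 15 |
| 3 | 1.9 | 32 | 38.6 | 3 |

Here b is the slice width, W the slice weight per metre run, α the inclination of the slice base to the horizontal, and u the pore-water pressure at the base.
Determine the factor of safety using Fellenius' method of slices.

FS = 3.22

Ordinary method of slices: FS = Σ[c'·Δl_i + (W_i cosα_i − u_i·Δl_i)·tanφ'] / Σ W_i sinα_i, with Δl_i = b_i / cosα_i.
Slice 1: Δl = 2.2/cos(-4.4°) = 2.207 m; N'_1 = 34·cos(-4.4°) − 7·2.207 = 18.5; c'Δl = 28.24; W sinα = -2.6
Slice 2: Δl = 3.0/cos16.5° = 3.129 m; N'_2 = 120·cos16.5° − 15·3.129 = 68.1; c'Δl = 40.05; W sinα = 34.1
Slice 3: Δl = 1.9/cos38.6° = 2.431 m; N'_3 = 32·cos38.6° − 3·2.431 = 17.7; c'Δl = 31.12; W sinα = 20.0
Σc'Δl = 99.4 kN/m; ΣN' = 104.3 kN/m; ΣW sinα = 51.4 kN/m
Resisting = 99.4 + 104.3·tan32.4° = 99.4 + 66.2 = 165.6 kN/m
FS = 165.6 / 51.4 = 3.219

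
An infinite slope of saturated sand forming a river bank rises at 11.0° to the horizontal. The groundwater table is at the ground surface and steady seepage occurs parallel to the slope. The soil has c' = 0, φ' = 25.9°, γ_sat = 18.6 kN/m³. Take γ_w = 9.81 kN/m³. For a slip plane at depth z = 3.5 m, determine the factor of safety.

With seepage parallel to the slope and the water table at the surface, the effective normal stress on the slip plane uses the buoyant unit weight γ' = γ_sat − γ_w while the driving shear stress uses γ_sat:
FS = [c' + γ' z cos²β tanφ'] / [γ_sat z sinβ cosβ]
(For c' = 0 this reduces to FS = (γ'/γ_sat)·tanφ'/tanβ.)
γ' = 18.6 − 9.81 = 8.79 kN/m³
Numerator = 0.0 + 8.79·3.5·cos²11.0°·tan25.9° = 0.0 + 8.79·3.5·0.9636·0.4856 = 14.395 kPa
Denominator = 18.6·3.5·sin11.0°·cos11.0° = 18.6·3.5·0.1908·0.9816 = 12.193 kPa
FS = 14.395 / 12.193 = 1.181

FS = 1.18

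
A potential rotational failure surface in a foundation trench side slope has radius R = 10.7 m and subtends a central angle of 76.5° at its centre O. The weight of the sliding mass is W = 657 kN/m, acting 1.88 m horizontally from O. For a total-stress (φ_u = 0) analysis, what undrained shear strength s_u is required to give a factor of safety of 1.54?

FS = s_u·L_a·R / (W·d), so s_u = FS·W·d / (L_a·R).
Arc length L_a = R·θ = 10.7·(76.5°·π/180) = 10.7·1.3352 = 14.29 m
s_u = 1.54·657·1.88 / (14.29·10.7) = 1902.1 / 152.86 = 12.44 kPa

s_u = 12.4 kPa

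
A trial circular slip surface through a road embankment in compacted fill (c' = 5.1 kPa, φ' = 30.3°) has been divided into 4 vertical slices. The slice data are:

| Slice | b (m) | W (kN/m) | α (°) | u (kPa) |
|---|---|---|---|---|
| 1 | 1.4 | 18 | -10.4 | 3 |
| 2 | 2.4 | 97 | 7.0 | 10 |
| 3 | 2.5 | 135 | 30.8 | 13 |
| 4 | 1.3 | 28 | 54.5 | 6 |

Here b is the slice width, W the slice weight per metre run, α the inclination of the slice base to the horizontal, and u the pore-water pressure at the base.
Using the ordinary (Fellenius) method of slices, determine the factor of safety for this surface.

FS = 1.42

Ordinary method of slices: FS = Σ[c'·Δl_i + (W_i cosα_i − u_i·Δl_i)·tanφ'] / Σ W_i sinα_i, with Δl_i = b_i / cosα_i.
Slice 1: Δl = 1.4/cos(-10.4°) = 1.423 m; N'_1 = 18·cos(-10.4°) − 3·1.423 = 13.4; c'Δl = 7.26; W sinα = -3.2
Slice 2: Δl = 2.4/cos7.0° = 2.418 m; N'_2 = 97·cos7.0° − 10·2.418 = 72.1; c'Δl = 12.33; W sinα = 11.8
Slice 3: Δl = 2.5/cos30.8° = 2.910 m; N'_3 = 135·cos30.8° − 13·2.910 = 78.1; c'Δl = 14.84; W sinα = 69.1
Slice 4: Δl = 1.3/cos54.5° = 2.239 m; N'_4 = 28·cos54.5° − 6·2.239 = 2.8; c'Δl = 11.42; W sinα = 22.8
Σc'Δl = 45.9 kN/m; ΣN' = 166.5 kN/m; ΣW sinα = 100.5 kN/m
Resisting = 45.9 + 166.5·tan30.3° = 45.9 + 97.3 = 143.1 kN/m
FS = 143.1 / 100.5 = 1.424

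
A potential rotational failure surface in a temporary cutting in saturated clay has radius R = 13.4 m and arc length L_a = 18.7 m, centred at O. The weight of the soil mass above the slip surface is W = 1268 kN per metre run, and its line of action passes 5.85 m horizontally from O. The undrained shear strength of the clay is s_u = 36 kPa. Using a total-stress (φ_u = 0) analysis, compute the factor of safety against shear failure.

Taking moments about the centre O, the resisting moment is provided by the undrained shear strength acting along the arc:
M_R = s_u·L_a·R = 36·18.70·13.4 = 9020.9 kN·m/m
M_D = W·d = 1268·5.85 = 7417.8 kN·m/m
FS = M_R / M_D = 9020.9 / 7417.8 = 1.216

FS = 1.22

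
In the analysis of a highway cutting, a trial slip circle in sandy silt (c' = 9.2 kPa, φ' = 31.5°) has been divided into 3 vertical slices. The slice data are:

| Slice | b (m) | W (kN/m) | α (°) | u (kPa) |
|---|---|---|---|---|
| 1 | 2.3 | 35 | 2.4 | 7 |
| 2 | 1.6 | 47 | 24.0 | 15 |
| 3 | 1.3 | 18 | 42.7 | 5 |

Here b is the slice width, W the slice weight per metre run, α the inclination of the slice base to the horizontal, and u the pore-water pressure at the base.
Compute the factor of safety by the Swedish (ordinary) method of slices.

FS = 2.38

Ordinary method of slices: FS = Σ[c'·Δl_i + (W_i cosα_i − u_i·Δl_i)·tanφ'] / Σ W_i sinα_i, with Δl_i = b_i / cosα_i.
Slice 1: Δl = 2.3/cos2.4° = 2.302 m; N'_1 = 35·cos2.4° − 7·2.302 = 18.9; c'Δl = 21.18; W sinα = 1.5
Slice 2: Δl = 1.6/cos24.0° = 1.751 m; N'_2 = 47·cos24.0° − 15·1.751 = 16.7; c'Δl = 16.11; W sinα = 19.1
Slice 3: Δl = 1.3/cos42.7° = 1.769 m; N'_3 = 18·cos42.7° − 5·1.769 = 4.4; c'Δl = 16.27; W sinα = 12.2
Σc'Δl = 53.6 kN/m; ΣN' = 39.9 kN/m; ΣW sinα = 32.8 kN/m
Resisting = 53.6 + 39.9·tan31.5° = 53.6 + 24.5 = 78.0 kN/m
FS = 78.0 / 32.8 = 2.379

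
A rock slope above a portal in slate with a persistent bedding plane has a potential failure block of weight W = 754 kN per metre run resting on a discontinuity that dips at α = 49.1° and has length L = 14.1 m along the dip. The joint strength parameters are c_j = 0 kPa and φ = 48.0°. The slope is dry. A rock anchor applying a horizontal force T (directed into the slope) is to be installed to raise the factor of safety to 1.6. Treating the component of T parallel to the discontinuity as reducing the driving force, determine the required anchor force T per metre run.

Resolving forces along and normal to the sliding plane, with the horizontal anchor force T adding T·sinα to the effective normal force and T·cosα acting up the plane against the driving force:
FS = [c_jL + (W cosα + T sinα) tanφ] / [W sinα − T cosα]
Without the anchor: N' = 493.7 kN/m, driving T_d = 569.9 kN/m, resisting R = 0·14.1 + 493.7·tan48.0° = 548.3 kN/m, FS = 0.96.
Setting FS = 1.6 and solving for T:
1.6·(569.9 − T cos49.1°) = 548.3 + T sin49.1°·tan48.0°
T·(sin49.1°·tan48.0° + 1.6·cos49.1°) = 1.6·569.9 − 548.3
T·(0.7559·1.1106 + 1.6·0.6547) = 911.9 − 548.3 = 363.6
T·1.8870 = 363.6
T = 192.7 kN/m

T = 193 kN/m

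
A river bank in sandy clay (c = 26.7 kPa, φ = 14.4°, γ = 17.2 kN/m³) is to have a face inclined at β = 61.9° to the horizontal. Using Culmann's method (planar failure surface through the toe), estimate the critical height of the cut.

Culmann's analysis gives the critical failure plane at α_cr = (β + φ)/2 = (61.9 + 14.4)/2 = 38.1°, and the critical height
H_c = (4c/γ) · sinβ cosφ / [1 − cos(β − φ)]
    = (4·26.7/17.2) · sin61.9°·cos14.4° / [1 − cos(47.5°)]
    = 6.209 · 0.8821·0.9686 / [1 − 0.6756]
    = 6.209 · 0.8544 / 0.3244
    = 16.35 m

H_c = 16.35 m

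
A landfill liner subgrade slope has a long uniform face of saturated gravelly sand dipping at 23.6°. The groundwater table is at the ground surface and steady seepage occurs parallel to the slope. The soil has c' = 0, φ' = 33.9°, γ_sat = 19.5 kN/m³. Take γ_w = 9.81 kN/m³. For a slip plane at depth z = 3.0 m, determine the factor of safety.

With seepage parallel to the slope and the water table at the surface, the effective normal stress on the slip plane uses the buoyant unit weight γ' = γ_sat − γ_w while the driving shear stress uses γ_sat:
FS = [c' + γ' z cos²β tanφ'] / [γ_sat z sinβ cosβ]
(For c' = 0 this reduces to FS = (γ'/γ_sat)·tanφ'/tanβ.)
γ' = 19.5 − 9.81 = 9.69 kN/m³
Numerator = 0.0 + 9.69·3.0·cos²23.6°·tan33.9° = 0.0 + 9.69·3.0·0.8397·0.6720 = 16.403 kPa
Denominator = 19.5·3.0·sin23.6°·cos23.6° = 19.5·3.0·0.4003·0.9164 = 21.462 kPa
FS = 16.403 / 21.462 = 0.764

FS = 0.76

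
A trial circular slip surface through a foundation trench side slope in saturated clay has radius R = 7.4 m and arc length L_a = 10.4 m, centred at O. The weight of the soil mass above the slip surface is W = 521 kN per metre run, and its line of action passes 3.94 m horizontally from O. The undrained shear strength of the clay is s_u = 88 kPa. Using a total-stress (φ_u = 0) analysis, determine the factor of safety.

FS = 3.30

Taking moments about the centre O, the resisting moment is provided by the undrained shear strength acting along the arc:
M_R = s_u·L_a·R = 88·10.40·7.4 = 6772.5 kN·m/m
M_D = W·d = 521·3.94 = 2052.7 kN·m/m
FS = M_R / M_D = 6772.5 / 2052.7 = 3.299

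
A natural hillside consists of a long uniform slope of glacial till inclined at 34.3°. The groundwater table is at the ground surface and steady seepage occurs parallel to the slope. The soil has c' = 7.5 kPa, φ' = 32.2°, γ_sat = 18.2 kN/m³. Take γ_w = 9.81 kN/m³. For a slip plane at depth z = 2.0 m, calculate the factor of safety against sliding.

With seepage parallel to the slope and the water table at the surface, the effective normal stress on the slip plane uses the buoyant unit weight γ' = γ_sat − γ_w while the driving shear stress uses γ_sat:
FS = [c' + γ' z cos²β tanφ'] / [γ_sat z sinβ cosβ]
γ' = 18.2 − 9.81 = 8.39 kN/m³
Numerator = 7.5 + 8.39·2.0·cos²34.3°·tan32.2° = 7.5 + 8.39·2.0·0.6824·0.6297 = 14.711 kPa
Denominator = 18.2·2.0·sin34.3°·cos34.3° = 18.2·2.0·0.5635·0.8261 = 16.945 kPa
FS = 14.711 / 16.945 = 0.868

FS = 0.87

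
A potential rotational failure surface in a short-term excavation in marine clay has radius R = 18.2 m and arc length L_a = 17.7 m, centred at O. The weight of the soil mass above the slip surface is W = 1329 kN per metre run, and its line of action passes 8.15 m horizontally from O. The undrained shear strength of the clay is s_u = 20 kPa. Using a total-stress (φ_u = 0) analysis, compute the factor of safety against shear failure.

Taking moments about the centre O, the resisting moment is provided by the undrained shear strength acting along the arc:
M_R = s_u·L_a·R = 20·17.70·18.2 = 6442.8 kN·m/m
M_D = W·d = 1329·8.15 = 10831.4 kN·m/m
FS = M_R / M_D = 6442.8 / 10831.4 = 0.595

FS = 0.59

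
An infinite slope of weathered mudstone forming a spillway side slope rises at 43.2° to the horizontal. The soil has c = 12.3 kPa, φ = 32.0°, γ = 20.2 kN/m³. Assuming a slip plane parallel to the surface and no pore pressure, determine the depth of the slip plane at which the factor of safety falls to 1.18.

z = 2.37 m

Setting FS = 1.18 in FS = [c + γz cos²β tanφ] / [γz sinβ cosβ] and solving for z:
z = c / [γ cosβ (FS·sinβ − cosβ·tanφ)]
  = 12.3 / [20.2·cos43.2°·(1.18·sin43.2° − cos43.2°·tan32.0°)]
  = 12.3 / [20.2·0.7290·(1.18·0.6845 − 0.7290·0.6249)]
  = 12.3 / 5.1870 = 2.371 m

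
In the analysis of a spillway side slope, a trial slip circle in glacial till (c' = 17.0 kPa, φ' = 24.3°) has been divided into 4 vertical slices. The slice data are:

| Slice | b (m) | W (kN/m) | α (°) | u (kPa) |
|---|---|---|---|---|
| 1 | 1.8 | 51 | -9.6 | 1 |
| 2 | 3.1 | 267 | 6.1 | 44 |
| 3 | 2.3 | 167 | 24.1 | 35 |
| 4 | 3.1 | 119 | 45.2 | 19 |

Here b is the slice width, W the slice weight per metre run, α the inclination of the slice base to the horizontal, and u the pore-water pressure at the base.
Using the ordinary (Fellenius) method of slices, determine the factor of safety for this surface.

FS = 1.80

Ordinary method of slices: FS = Σ[c'·Δl_i + (W_i cosα_i − u_i·Δl_i)·tanφ'] / Σ W_i sinα_i, with Δl_i = b_i / cosα_i.
Slice 1: Δl = 1.8/cos(-9.6°) = 1.826 m; N'_1 = 51·cos(-9.6°) − 1·1.826 = 48.5; c'Δl = 31.03; W sinα = -8.5
Slice 2: Δl = 3.1/cos6.1° = 3.118 m; N'_2 = 267·cos6.1° − 44·3.118 = 128.3; c'Δl = 53.00; W sinα = 28.4
Slice 3: Δl = 2.3/cos24.1° = 2.520 m; N'_3 = 167·cos24.1° − 35·2.520 = 64.3; c'Δl = 42.83; W sinα = 68.2
Slice 4: Δl = 3.1/cos45.2° = 4.399 m; N'_4 = 119·cos45.2° − 19·4.399 = 0.3; c'Δl = 74.79; W sinα = 84.4
Σc'Δl = 201.7 kN/m; ΣN' = 241.3 kN/m; ΣW sinα = 172.5 kN/m
Resisting = 201.7 + 241.3·tan24.3° = 201.7 + 108.9 = 310.6 kN/m
FS = 310.6 / 172.5 = 1.801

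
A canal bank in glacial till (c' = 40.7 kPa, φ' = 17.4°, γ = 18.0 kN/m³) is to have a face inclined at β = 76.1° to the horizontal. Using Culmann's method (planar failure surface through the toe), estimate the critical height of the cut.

Culmann's analysis gives the critical failure plane at α_cr = (β + φ')/2 = (76.1 + 17.4)/2 = 46.8°, and the critical height
H_c = (4c'/γ) · sinβ cosφ' / [1 − cos(β − φ')]
    = (4·40.7/18.0) · sin76.1°·cos17.4° / [1 − cos(58.7°)]
    = 9.044 · 0.9707·0.9542 / [1 − 0.5195]
    = 9.044 · 0.9263 / 0.4805
    = 17.44 m

H_c = 17.44 m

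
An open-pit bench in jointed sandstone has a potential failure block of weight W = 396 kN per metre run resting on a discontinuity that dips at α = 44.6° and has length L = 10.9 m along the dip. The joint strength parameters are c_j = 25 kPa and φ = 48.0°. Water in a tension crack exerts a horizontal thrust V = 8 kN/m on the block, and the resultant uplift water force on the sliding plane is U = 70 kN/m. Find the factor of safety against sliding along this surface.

Resolving the block weight along and normal to the plane and applying the Mohr–Coulomb strength on the joint:
N' = W cosα − U − V sinα = 396·cos44.6° − 70 − 8·sin44.6° = 206.3 kN/m
Driving force T = W sinα + V cosα = 396·sin44.6° + 8·cos44.6° = 283.7 kN/m
Resisting force R = c_j·L + N'·tanφ = 25·10.9 + 206.3·tan48.0° = 272.5 + 229.2 = 501.7 kN/m
FS = R / T = 501.7 / 283.7 = 1.768

FS = 1.77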